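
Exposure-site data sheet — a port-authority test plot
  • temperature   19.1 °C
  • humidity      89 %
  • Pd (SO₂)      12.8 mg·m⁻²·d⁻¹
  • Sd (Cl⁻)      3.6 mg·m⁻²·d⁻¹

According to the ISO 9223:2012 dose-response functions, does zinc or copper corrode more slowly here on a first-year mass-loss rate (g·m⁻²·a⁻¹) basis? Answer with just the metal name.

zinc: temperature factor f = -0.071·(9.1) = -0.6461
  Pd branch = 0.0129·Pd^0.44·e^(0.046·RH+f) = 1.245 μm/a
  Cl⁻ term: 0.0175·3.6^0.57·exp(0.008·89+0.085·19.1) = 0.3753
  r_corr = 1.245 + 0.3753 = 1.62 μm/a
  mass loss = 1.62 μm/a × 7.14 g/cm³ = 11.57 g·m⁻²·a⁻¹
copper: f(T) = -0.080·(T−10) [T>10 °C] = -0.7280
  SO₂ term: 0.0053·12.8^0.26·exp(0.059·89-0.7280) = 0.9472
  Sd branch = 0.01025·Sd^0.27·e^(0.036·RH+0.049·T) = 0.9096 μm/a
  sum: 0.9472 + 0.9096 → r_corr = 1.857 μm/a
  mass loss = 1.857 μm/a × 8.96 g/cm³ = 16.64 g·m⁻²·a⁻¹
Ordering by g·m⁻²·a⁻¹: copper (16.6) > zinc (11.6)

zinc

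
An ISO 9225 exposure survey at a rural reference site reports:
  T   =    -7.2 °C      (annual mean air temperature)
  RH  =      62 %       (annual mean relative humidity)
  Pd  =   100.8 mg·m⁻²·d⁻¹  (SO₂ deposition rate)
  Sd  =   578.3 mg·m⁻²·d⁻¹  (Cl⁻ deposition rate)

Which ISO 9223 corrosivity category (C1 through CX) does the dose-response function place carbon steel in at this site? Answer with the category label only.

carbon steel: f(T) = +0.150·(T−10) [T≤10 °C] = -2.5800
  sulphur-dioxide contribution → 5.103 μm/a
  chloride contribution → 30.52 μm/a
  total first-year rate 35.63 μm/a
ISO 9223 Table 2 (carbon steel): 25 < 35.6 ≤ 50 μm/a ⇒ C3

C3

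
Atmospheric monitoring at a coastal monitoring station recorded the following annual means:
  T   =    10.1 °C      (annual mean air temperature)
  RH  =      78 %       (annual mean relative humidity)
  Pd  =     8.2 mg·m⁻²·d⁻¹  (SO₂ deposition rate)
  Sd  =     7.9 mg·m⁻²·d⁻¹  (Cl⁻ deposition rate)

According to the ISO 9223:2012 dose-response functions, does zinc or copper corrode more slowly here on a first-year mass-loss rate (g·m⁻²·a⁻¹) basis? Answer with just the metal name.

zinc: temperature factor f = -0.071·(0.1) = -0.0071
  Pd branch = 0.0129·Pd^0.44·e^(0.046·RH+f) = 1.169 μm/a
  Sd branch = 0.0175·Sd^0.57·e^(0.008·RH+0.085·T) = 0.2503 μm/a
  r_corr = 1.169 + 0.2503 = 1.419 μm/a
  mass loss = 1.419 μm/a × 7.14 g/cm³ = 10.13 g·m⁻²·a⁻¹
copper: f(T) = -0.080·(T−10) [T>10 °C] = -0.0080
  SO₂ term: 0.0053·8.2^0.26·exp(0.059·78-0.0080) = 0.9058
  Sd branch = 0.01025·Sd^0.27·e^(0.036·RH+0.049·T) = 0.487 μm/a
  sum: 0.9058 + 0.487 → r_corr = 1.393 μm/a
  mass loss = 1.393 μm/a × 8.96 g/cm³ = 12.48 g·m⁻²·a⁻¹
Ordering by g·m⁻²·a⁻¹: copper (12.5) > zinc (10.1)

zinc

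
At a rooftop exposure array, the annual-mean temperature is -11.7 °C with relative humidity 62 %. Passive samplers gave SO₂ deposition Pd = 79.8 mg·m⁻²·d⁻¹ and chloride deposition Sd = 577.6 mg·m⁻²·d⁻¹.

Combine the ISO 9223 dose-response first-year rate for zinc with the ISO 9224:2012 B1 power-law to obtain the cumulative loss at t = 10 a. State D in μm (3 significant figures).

zinc: T≤10 °C ⇒ hinge +0.038·(-11.7−10) = -0.8246
  sulphur-dioxide contribution → 0.6729 μm/a
  chloride contribution → 0.3987 μm/a
  ⇒ r_corr(zinc) = 1.072 μm/a
ISO 9224: D(t) = r_corr · t^b with b = 0.813 (zinc, B1)
  D(10) = 1.072 × 10^0.813 = 1.072 × 6.501 = 6.967 μm

D(10) = 6.97 μm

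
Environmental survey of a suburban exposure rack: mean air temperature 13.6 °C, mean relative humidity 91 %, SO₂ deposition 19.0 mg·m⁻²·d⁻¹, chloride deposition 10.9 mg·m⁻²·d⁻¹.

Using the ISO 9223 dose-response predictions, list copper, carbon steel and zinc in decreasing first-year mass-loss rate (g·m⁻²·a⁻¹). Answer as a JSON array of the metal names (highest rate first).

["carbon steel", "copper", "zinc"]

copper: f(T) = -0.080·(T−10) [T>10 °C] = -0.2880
  sulphur-dioxide contribution → 1.834 μm/a
  chloride contribution → 1.007 μm/a
  total first-year rate 2.841 μm/a
  mass loss = 2.841 μm/a × 8.96 g/cm³ = 25.45 g·m⁻²·a⁻¹
carbon steel: T>10 °C ⇒ hinge -0.054·(13.6−10) = -0.1944
  sulphur-dioxide contribution → 41.58 μm/a
  chloride contribution → 15.57 μm/a
  total first-year rate 57.15 μm/a
  mass loss = 57.15 μm/a × 7.85 g/cm³ = 448.6 g·m⁻²·a⁻¹
zinc: f(T) = -0.071·(T−10) [T>10 °C] = -0.2556
  sulphur-dioxide contribution → 2.4 μm/a
  chloride contribution → 0.4493 μm/a
  ⇒ r_corr(zinc) = 2.849 μm/a
  mass loss = 2.849 μm/a × 7.14 g/cm³ = 20.34 g·m⁻²·a⁻¹
Ordering by g·m⁻²·a⁻¹: carbon steel (449) > copper (25.5) > zinc (20.3)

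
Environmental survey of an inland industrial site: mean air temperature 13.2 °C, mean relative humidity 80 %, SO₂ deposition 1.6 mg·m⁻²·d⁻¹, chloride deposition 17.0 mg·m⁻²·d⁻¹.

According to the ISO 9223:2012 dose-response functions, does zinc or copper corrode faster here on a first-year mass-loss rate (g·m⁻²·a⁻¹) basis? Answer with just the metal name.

zinc: f(T) = -0.071·(T−10) [T>10 °C] = -0.2272
  Pd branch = 0.0129·Pd^0.44·e^(0.046·RH+f) = 0.5011 μm/a
  Sd branch = 0.0175·Sd^0.57·e^(0.008·RH+0.085·T) = 0.5124 μm/a
  sum: 0.5011 + 0.5124 → r_corr = 1.014 μm/a
  mass loss = 1.014 μm/a × 7.14 g/cm³ = 7.237 g·m⁻²·a⁻¹
copper: f(T) = -0.080·(T−10) [T>10 °C] = -0.2560
  Pd branch = 0.0053·Pd^0.26·e^(0.059·RH+f) = 0.52 μm/a
  Cl⁻ term: 0.01025·17.0^0.27·exp(0.036·80+0.049·13.2) = 0.7492
  sum: 0.52 + 0.7492 → r_corr = 1.269 μm/a
  mass loss = 1.269 μm/a × 8.96 g/cm³ = 11.37 g·m⁻²·a⁻¹
Ordering by g·m⁻²·a⁻¹: copper (11.4) > zinc (7.24)

copper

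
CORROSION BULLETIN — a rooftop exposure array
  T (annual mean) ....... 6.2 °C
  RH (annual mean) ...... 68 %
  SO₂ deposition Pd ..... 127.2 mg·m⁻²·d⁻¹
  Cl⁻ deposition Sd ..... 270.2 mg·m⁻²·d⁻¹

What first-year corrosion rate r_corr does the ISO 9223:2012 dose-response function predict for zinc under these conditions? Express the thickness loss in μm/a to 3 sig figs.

r_corr = 3.39 μm/a

zinc: temperature factor f = +0.038·(-3.8) = -0.1444
  sulphur-dioxide contribution → 2.149 μm/a
  chloride contribution → 1.242 μm/a
  ⇒ r_corr(zinc) = 3.392 μm/a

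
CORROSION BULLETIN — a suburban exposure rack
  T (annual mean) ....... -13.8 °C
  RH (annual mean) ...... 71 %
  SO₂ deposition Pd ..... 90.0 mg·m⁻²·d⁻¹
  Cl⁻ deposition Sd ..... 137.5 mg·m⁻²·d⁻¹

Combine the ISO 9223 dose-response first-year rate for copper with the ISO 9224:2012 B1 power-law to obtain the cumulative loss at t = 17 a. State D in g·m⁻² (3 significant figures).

copper: f(T) = +0.126·(T−10) [T≤10 °C] = -2.9988
  Pd branch = 0.0053·Pd^0.26·e^(0.059·RH+f) = 0.05614 μm/a
  Cl⁻ term: 0.01025·137.5^0.27·exp(0.036·71+0.049·-13.8) = 0.2538
  r_corr = 0.05614 + 0.2538 = 0.3099 μm/a
Power-law: D(17) = r_corr · 17^0.667
  D(17) = 0.3099 × 17^0.667 = 0.3099 × 6.618 = 2.051 μm
  Mass loss = 2.051 μm × 8.96 g/cm³ = 18.38 g·m⁻²

D(17) = 18.4 g·m⁻²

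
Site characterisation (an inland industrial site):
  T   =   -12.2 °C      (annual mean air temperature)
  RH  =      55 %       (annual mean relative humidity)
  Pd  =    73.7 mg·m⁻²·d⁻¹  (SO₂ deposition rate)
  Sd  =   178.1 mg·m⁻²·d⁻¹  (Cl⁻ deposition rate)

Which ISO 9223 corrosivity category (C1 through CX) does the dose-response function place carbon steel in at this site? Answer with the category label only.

carbon steel: temperature factor f = +0.150·(-22.2) = -3.3300
  sulphur-dioxide contribution → 1.781 μm/a
  chloride contribution → 9.557 μm/a
  total first-year rate 11.34 μm/a
ISO 9223 Table 2 (carbon steel): 1.3 < 11.3 ≤ 25 μm/a ⇒ C2

C2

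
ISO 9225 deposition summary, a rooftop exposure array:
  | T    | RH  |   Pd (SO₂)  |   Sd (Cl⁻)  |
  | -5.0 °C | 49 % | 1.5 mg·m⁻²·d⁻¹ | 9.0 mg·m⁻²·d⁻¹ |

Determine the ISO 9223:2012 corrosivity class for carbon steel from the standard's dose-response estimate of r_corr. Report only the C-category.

carbon steel: f(T) = +0.150·(T−10) [T≤10 °C] = -2.2500
  Pd branch = 1.77·Pd^0.52·e^(0.02·RH+f) = 0.6137 μm/a
  Cl⁻ term: 0.102·9.0^0.62·exp(0.033·49+0.04·-5.0) = 1.643
  r_corr = 0.6137 + 1.643 = 2.257 μm/a
ISO 9223 Table 2 (carbon steel): 1.3 < 2.26 ≤ 25 μm/a ⇒ C2

C2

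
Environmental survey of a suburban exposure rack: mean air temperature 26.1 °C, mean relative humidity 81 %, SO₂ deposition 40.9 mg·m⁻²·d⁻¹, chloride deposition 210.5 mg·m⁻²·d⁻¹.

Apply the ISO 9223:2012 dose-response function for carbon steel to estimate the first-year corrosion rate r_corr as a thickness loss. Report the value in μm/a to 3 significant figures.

r_corr = 142 μm/a

carbon steel: T>10 °C ⇒ hinge -0.054·(26.1−10) = -0.8694
  SO₂ term: 1.77·40.9^0.52·exp(0.02·81-0.8694) = 25.83
  Sd branch = 0.102·Sd^0.62·e^(0.033·RH+0.04·T) = 115.7 μm/a
  sum: 25.83 + 115.7 → r_corr = 141.5 μm/a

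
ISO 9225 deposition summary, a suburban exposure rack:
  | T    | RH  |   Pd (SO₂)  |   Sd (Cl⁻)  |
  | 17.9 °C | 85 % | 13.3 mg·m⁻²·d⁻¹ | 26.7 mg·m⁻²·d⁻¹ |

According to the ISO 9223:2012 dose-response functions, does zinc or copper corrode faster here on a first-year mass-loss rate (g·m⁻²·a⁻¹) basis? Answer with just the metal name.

copper

zinc: temperature factor f = -0.071·(7.9) = -0.5609
  SO₂ term: 0.0129·13.3^0.44·exp(0.046·85-0.5609) = 1.147
  Cl⁻ term: 0.0175·26.7^0.57·exp(0.008·85+0.085·17.9) = 1.029
  sum: 1.147 + 1.029 → r_corr = 2.176 μm/a
  mass loss = 2.176 μm/a × 7.14 g/cm³ = 15.53 g·m⁻²·a⁻¹
copper: temperature factor f = -0.080·(7.9) = -0.6320
  SO₂ term: 0.0053·13.3^0.26·exp(0.059·85-0.6320) = 0.8317
  Cl⁻ term: 0.01025·26.7^0.27·exp(0.036·85+0.049·17.9) = 1.276
  sum: 0.8317 + 1.276 → r_corr = 2.107 μm/a
  mass loss = 2.107 μm/a × 8.96 g/cm³ = 18.88 g·m⁻²·a⁻¹
Ordering by g·m⁻²·a⁻¹: copper (18.9) > zinc (15.5)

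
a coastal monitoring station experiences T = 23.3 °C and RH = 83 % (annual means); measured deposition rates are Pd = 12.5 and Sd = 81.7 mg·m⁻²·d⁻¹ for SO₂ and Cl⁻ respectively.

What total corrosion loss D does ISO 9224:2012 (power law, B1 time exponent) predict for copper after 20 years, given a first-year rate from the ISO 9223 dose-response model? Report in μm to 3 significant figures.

copper: f(T) = -0.080·(T−10) [T>10 °C] = -1.0640
  Pd branch = 0.0053·Pd^0.26·e^(0.059·RH+f) = 0.4722 μm/a
  Cl⁻ term: 0.01025·81.7^0.27·exp(0.036·83+0.049·23.3) = 2.092
  sum: 0.4722 + 2.092 → r_corr = 2.564 μm/a
Long-term exponent b (ISO 9224 Table 2, B1) = 0.667
  D(20) = 2.564 × 20^0.667 = 2.564 × 7.375 = 18.91 μm

D(20) = 18.9 μm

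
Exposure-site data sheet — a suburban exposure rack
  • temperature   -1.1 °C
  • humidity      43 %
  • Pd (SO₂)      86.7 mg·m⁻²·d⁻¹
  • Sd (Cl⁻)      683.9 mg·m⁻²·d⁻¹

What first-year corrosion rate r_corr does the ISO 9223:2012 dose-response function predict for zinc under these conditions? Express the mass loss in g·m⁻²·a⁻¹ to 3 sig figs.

r_corr = 9.74 g·m⁻²·a⁻¹

zinc: f(T) = +0.038·(T−10) [T≤10 °C] = -0.4218
  Pd branch = 0.0129·Pd^0.44·e^(0.046·RH+f) = 0.4357 μm/a
  Cl⁻ term: 0.0175·683.9^0.57·exp(0.008·43+0.085·-1.1) = 0.9285
  r_corr = 0.4357 + 0.9285 = 1.364 μm/a
Convert to mass loss: 1.364 μm/a × 7.14 g/cm³ = 9.74 g·m⁻²·a⁻¹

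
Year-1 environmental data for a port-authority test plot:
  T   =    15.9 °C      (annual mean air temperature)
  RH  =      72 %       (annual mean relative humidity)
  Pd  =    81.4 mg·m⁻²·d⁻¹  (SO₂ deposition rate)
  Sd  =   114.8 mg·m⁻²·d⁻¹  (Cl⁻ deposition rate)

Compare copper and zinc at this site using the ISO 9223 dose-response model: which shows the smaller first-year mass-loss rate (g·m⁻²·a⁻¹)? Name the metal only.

copper

copper: temperature factor f = -0.080·(5.9) = -0.4720
  sulphur-dioxide contribution → 0.726 μm/a
  chloride contribution → 1.074 μm/a
  total first-year rate 1.8 μm/a
  mass loss = 1.8 μm/a × 8.96 g/cm³ = 16.13 g·m⁻²·a⁻¹
zinc: f(T) = -0.071·(T−10) [T>10 °C] = -0.4189
  sulphur-dioxide contribution → 1.613 μm/a
  chloride contribution → 1.796 μm/a
  ⇒ r_corr(zinc) = 3.409 μm/a
  mass loss = 3.409 μm/a × 7.14 g/cm³ = 24.34 g·m⁻²·a⁻¹
Ordering by g·m⁻²·a⁻¹: zinc (24.3) > copper (16.1)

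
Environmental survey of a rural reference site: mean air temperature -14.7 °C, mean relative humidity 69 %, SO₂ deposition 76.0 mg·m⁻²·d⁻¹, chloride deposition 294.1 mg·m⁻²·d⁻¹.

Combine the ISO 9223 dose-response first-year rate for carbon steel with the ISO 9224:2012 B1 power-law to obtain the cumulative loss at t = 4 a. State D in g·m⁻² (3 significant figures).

D(4) = 330 g·m⁻²

carbon steel: temperature factor f = +0.150·(-24.7) = -3.7050
  Pd branch = 1.77·Pd^0.52·e^(0.02·RH+f) = 1.645 μm/a
  Cl⁻ term: 0.102·294.1^0.62·exp(0.033·69+0.04·-14.7) = 18.73
  r_corr = 1.645 + 18.73 = 20.38 μm/a
Long-term exponent b (ISO 9224 Table 2, B1) = 0.523
  D(4) = 20.38 × 4^0.523 = 20.38 × 2.065 = 42.08 μm
  Mass loss = 42.08 μm × 7.85 g/cm³ = 330.3 g·m⁻²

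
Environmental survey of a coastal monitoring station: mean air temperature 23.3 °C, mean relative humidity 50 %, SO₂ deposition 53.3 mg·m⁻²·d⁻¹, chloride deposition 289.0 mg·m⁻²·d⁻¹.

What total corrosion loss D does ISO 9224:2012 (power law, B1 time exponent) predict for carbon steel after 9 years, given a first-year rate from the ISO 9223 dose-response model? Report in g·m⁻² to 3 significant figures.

D(9) = 1.58e+03 g·m⁻²

carbon steel: f(T) = -0.054·(T−10) [T>10 °C] = -0.7182
  Pd branch = 1.77·Pd^0.52·e^(0.02·RH+f) = 18.55 μm/a
  Sd branch = 0.102·Sd^0.62·e^(0.033·RH+0.04·T) = 45.26 μm/a
  sum: 18.55 + 45.26 → r_corr = 63.81 μm/a
ISO 9224: D(t) = r_corr · t^b with b = 0.523 (carbon steel, B1)
  D(9) = 63.81 × 9^0.523 = 63.81 × 3.156 = 201.3 μm
  Mass loss = 201.3 μm × 7.85 g/cm³ = 1581 g·m⁻²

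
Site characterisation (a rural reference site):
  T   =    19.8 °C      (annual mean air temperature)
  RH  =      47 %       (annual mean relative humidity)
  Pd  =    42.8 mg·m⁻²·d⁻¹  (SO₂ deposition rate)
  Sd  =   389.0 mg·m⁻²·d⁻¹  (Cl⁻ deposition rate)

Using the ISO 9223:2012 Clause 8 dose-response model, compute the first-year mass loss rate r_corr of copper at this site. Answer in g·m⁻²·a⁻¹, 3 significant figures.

r_corr = 7.51 g·m⁻²·a⁻¹

copper: temperature factor f = -0.080·(9.8) = -0.7840
  SO₂ term: 0.0053·42.8^0.26·exp(0.059·47-0.7840) = 0.1029
  Sd branch = 0.01025·Sd^0.27·e^(0.036·RH+0.049·T) = 0.7348 μm/a
  r_corr = 0.1029 + 0.7348 = 0.8377 μm/a
Convert to mass loss: 0.8377 μm/a × 8.96 g/cm³ = 7.506 g·m⁻²·a⁻¹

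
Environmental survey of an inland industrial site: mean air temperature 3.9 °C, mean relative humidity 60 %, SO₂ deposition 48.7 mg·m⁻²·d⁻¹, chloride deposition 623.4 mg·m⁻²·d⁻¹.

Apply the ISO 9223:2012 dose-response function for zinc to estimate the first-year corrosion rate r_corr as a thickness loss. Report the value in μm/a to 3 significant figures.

r_corr = 2.44 μm/a

zinc: temperature factor f = +0.038·(-6.1) = -0.2318
  SO₂ term: 0.0129·48.7^0.44·exp(0.046·60-0.2318) = 0.8935
  Sd branch = 0.0175·Sd^0.57·e^(0.008·RH+0.085·T) = 1.543 μm/a
  r_corr = 0.8935 + 1.543 = 2.437 μm/a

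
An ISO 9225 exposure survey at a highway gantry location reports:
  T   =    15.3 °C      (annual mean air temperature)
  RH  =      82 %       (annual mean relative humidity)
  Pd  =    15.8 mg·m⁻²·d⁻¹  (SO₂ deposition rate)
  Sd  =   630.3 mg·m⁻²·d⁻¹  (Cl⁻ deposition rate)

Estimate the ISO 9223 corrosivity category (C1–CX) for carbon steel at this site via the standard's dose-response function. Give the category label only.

C5

carbon steel: f(T) = -0.054·(T−10) [T>10 °C] = -0.2862
  Pd branch = 1.77·Pd^0.52·e^(0.02·RH+f) = 28.79 μm/a
  Cl⁻ term: 0.102·630.3^0.62·exp(0.033·82+0.04·15.3) = 153.2
  sum: 28.79 + 153.2 → r_corr = 182 μm/a
Category bounds: 80…200 μm/a bracket r_corr ⇒ C5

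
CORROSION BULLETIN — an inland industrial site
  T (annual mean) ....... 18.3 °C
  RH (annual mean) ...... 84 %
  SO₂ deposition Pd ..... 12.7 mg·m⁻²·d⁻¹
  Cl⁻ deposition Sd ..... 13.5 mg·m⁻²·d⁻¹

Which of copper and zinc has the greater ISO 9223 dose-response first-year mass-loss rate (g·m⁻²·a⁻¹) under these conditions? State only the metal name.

copper: f(T) = -0.080·(T−10) [T>10 °C] = -0.6640
  sulphur-dioxide contribution → 0.7503 μm/a
  chloride contribution → 1.044 μm/a
  ⇒ r_corr(copper) = 1.794 μm/a
  mass loss = 1.794 μm/a × 8.96 g/cm³ = 16.08 g·m⁻²·a⁻¹
zinc: T>10 °C ⇒ hinge -0.071·(18.3−10) = -0.5893
  sulphur-dioxide contribution → 1.043 μm/a
  chloride contribution → 0.7157 μm/a
  total first-year rate 1.759 μm/a
  mass loss = 1.759 μm/a × 7.14 g/cm³ = 12.56 g·m⁻²·a⁻¹
Ordering by g·m⁻²·a⁻¹: copper (16.1) > zinc (12.6)

copper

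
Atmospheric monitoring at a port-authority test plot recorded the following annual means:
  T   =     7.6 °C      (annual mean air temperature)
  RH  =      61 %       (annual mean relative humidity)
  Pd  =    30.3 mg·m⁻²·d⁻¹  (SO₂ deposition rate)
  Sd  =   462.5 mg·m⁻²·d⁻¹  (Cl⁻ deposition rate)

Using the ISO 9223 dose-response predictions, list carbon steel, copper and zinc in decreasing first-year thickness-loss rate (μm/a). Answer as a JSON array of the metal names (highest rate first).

["carbon steel", "zinc", "copper"]

carbon steel: T≤10 °C ⇒ hinge +0.150·(7.6−10) = -0.3600
  Pd branch = 1.77·Pd^0.52·e^(0.02·RH+f) = 24.65 μm/a
  Sd branch = 0.102·Sd^0.62·e^(0.033·RH+0.04·T) = 46.48 μm/a
  sum: 24.65 + 46.48 → r_corr = 71.13 μm/a
copper: temperature factor f = +0.126·(-2.4) = -0.3024
  Pd branch = 0.0053·Pd^0.26·e^(0.059·RH+f) = 0.3477 μm/a
  Sd branch = 0.01025·Sd^0.27·e^(0.036·RH+0.049·T) = 0.701 μm/a
  r_corr = 0.3477 + 0.701 = 1.049 μm/a
zinc: f(T) = +0.038·(T−10) [T≤10 °C] = -0.0912
  Pd branch = 0.0129·Pd^0.44·e^(0.046·RH+f) = 0.8739 μm/a
  Cl⁻ term: 0.0175·462.5^0.57·exp(0.008·61+0.085·7.6) = 1.797
  r_corr = 0.8739 + 1.797 = 2.671 μm/a
Ordering by μm/a: carbon steel (71.1) > zinc (2.67) > copper (1.05)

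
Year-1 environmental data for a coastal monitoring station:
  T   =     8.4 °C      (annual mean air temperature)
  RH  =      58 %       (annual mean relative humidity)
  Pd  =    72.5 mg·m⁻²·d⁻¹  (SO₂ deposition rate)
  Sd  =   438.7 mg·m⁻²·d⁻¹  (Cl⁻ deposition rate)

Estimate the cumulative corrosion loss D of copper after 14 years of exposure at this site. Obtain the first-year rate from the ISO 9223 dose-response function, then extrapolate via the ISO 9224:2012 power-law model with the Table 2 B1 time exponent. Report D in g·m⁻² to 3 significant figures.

copper: f(T) = +0.126·(T−10) [T≤10 °C] = -0.2016
  SO₂ term: 0.0053·72.5^0.26·exp(0.059·58-0.2016) = 0.4042
  Cl⁻ term: 0.01025·438.7^0.27·exp(0.036·58+0.049·8.4) = 0.6452
  r_corr = 0.4042 + 0.6452 = 1.049 μm/a
ISO 9224: D(t) = r_corr · t^b with b = 0.667 (copper, B1)
  D(14) = 1.049 × 14^0.667 = 1.049 × 5.814 = 6.101 μm
  Mass loss = 6.101 μm × 8.96 g/cm³ = 54.66 g·m⁻²

D(14) = 54.7 g·m⁻²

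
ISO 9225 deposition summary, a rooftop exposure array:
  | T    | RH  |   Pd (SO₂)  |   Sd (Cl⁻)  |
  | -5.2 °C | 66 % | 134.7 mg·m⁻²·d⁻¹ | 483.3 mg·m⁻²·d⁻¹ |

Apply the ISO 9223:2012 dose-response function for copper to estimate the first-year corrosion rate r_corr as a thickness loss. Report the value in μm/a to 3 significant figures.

r_corr = 0.591 μm/a

copper: f(T) = +0.126·(T−10) [T≤10 °C] = -1.9152
  sulphur-dioxide contribution → 0.1372 μm/a
  chloride contribution → 0.4536 μm/a
  ⇒ r_corr(copper) = 0.5908 μm/a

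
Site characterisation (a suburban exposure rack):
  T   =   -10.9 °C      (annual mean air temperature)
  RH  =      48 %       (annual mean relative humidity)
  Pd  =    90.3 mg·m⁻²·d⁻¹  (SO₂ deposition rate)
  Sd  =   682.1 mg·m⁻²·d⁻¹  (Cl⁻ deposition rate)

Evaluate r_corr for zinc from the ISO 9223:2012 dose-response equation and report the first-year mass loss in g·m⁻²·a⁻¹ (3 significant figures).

r_corr = 5.74 g·m⁻²·a⁻¹

zinc: T≤10 °C ⇒ hinge +0.038·(-10.9−10) = -0.7942
  sulphur-dioxide contribution → 0.3847 μm/a
  chloride contribution → 0.4195 μm/a
  total first-year rate 0.8042 μm/a
Convert to mass loss: 0.8042 μm/a × 7.14 g/cm³ = 5.742 g·m⁻²·a⁻¹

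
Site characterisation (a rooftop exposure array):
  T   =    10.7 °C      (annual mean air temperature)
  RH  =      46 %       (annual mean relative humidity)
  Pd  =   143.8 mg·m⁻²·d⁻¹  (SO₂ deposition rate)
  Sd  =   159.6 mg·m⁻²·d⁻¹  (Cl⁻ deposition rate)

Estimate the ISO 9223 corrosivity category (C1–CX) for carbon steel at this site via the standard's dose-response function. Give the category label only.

carbon steel: temperature factor f = -0.054·(0.7) = -0.0378
  SO₂ term: 1.77·143.8^0.52·exp(0.02·46-0.0378) = 56.64
  Sd branch = 0.102·Sd^0.62·e^(0.033·RH+0.04·T) = 16.58 μm/a
  sum: 56.64 + 16.58 → r_corr = 73.22 μm/a
73.2 μm/a falls in (50, 80] for carbon steel → category C4

C4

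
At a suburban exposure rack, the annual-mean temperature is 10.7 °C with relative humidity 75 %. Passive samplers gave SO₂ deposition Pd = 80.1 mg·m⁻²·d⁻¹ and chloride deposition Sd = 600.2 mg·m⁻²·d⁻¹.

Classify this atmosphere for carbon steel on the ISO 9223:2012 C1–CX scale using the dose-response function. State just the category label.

carbon steel: temperature factor f = -0.054·(0.7) = -0.0378
  sulphur-dioxide contribution → 74.63 μm/a
  chloride contribution → 98.15 μm/a
  ⇒ r_corr(carbon steel) = 172.8 μm/a
173 μm/a falls in (80, 200] for carbon steel → category C5

C5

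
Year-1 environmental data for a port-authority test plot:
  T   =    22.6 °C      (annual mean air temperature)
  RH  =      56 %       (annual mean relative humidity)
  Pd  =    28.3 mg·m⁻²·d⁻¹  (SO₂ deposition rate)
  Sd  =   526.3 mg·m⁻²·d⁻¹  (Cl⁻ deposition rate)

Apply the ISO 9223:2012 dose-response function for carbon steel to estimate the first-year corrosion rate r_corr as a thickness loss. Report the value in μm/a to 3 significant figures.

r_corr = 93.4 μm/a

carbon steel: T>10 °C ⇒ hinge -0.054·(22.6−10) = -0.6804
  sulphur-dioxide contribution → 15.62 μm/a
  chloride contribution → 77.79 μm/a
  total first-year rate 93.42 μm/a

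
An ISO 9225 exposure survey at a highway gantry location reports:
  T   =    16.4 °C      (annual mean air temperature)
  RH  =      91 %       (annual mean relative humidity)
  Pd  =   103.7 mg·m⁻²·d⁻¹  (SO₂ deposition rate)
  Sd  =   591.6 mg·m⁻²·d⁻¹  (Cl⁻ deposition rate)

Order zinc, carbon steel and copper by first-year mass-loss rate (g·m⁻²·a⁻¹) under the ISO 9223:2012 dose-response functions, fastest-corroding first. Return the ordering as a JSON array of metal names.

zinc: f(T) = -0.071·(T−10) [T>10 °C] = -0.4544
  Pd branch = 0.0129·Pd^0.44·e^(0.046·RH+f) = 4.151 μm/a
  Sd branch = 0.0175·Sd^0.57·e^(0.008·RH+0.085·T) = 5.555 μm/a
  sum: 4.151 + 5.555 → r_corr = 9.706 μm/a
  mass loss = 9.706 μm/a × 7.14 g/cm³ = 69.3 g·m⁻²·a⁻¹
carbon steel: T>10 °C ⇒ hinge -0.054·(16.4−10) = -0.3456
  SO₂ term: 1.77·103.7^0.52·exp(0.02·91-0.3456) = 86.4
  Cl⁻ term: 0.102·591.6^0.62·exp(0.033·91+0.04·16.4) = 207.2
  r_corr = 86.4 + 207.2 = 293.6 μm/a
  mass loss = 293.6 μm/a × 7.85 g/cm³ = 2305 g·m⁻²·a⁻¹
copper: temperature factor f = -0.080·(6.4) = -0.5120
  SO₂ term: 0.0053·103.7^0.26·exp(0.059·91-0.5120) = 2.279
  Cl⁻ term: 0.01025·591.6^0.27·exp(0.036·91+0.049·16.4) = 3.396
  r_corr = 2.279 + 3.396 = 5.675 μm/a
  mass loss = 5.675 μm/a × 8.96 g/cm³ = 50.84 g·m⁻²·a⁻¹
Ordering by g·m⁻²·a⁻¹: carbon steel (2300) > zinc (69.3) > copper (50.8)

["carbon steel", "zinc", "copper"]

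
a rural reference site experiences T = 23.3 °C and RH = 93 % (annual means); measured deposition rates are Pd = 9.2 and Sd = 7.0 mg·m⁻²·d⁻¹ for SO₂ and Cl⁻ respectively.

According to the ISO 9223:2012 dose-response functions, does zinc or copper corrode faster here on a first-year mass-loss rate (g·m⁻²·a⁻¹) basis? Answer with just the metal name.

copper

zinc: T>10 °C ⇒ hinge -0.071·(23.3−10) = -0.9443
  sulphur-dioxide contribution → 0.9604 μm/a
  chloride contribution → 0.8091 μm/a
  total first-year rate 1.769 μm/a
  mass loss = 1.769 μm/a × 7.14 g/cm³ = 12.63 g·m⁻²·a⁻¹
copper: T>10 °C ⇒ hinge -0.080·(23.3−10) = -1.0640
  sulphur-dioxide contribution → 0.7866 μm/a
  chloride contribution → 1.544 μm/a
  total first-year rate 2.331 μm/a
  mass loss = 2.331 μm/a × 8.96 g/cm³ = 20.89 g·m⁻²·a⁻¹
Ordering by g·m⁻²·a⁻¹: copper (20.9) > zinc (12.6)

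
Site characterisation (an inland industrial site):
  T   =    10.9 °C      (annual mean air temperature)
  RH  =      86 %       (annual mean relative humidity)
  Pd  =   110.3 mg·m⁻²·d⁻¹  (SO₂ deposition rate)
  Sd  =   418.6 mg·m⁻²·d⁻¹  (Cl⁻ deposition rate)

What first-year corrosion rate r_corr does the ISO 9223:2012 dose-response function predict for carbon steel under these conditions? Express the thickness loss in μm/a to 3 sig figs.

carbon steel: T>10 °C ⇒ hinge -0.054·(10.9−10) = -0.0486
  Pd branch = 1.77·Pd^0.52·e^(0.02·RH+f) = 108.6 μm/a
  Cl⁻ term: 0.102·418.6^0.62·exp(0.033·86+0.04·10.9) = 113.8
  sum: 108.6 + 113.8 → r_corr = 222.4 μm/a

r_corr = 222 μm/a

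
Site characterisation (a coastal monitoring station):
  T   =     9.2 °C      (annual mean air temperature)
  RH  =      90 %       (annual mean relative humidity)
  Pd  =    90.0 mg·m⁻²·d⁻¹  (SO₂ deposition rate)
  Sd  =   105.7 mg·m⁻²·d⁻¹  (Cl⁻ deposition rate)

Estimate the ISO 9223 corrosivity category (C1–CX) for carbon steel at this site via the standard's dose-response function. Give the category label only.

C5

carbon steel: temperature factor f = +0.150·(-0.8) = -0.1200
  Pd branch = 1.77·Pd^0.52·e^(0.02·RH+f) = 98.58 μm/a
  Sd branch = 0.102·Sd^0.62·e^(0.033·RH+0.04·T) = 51.67 μm/a
  sum: 98.58 + 51.67 → r_corr = 150.2 μm/a
ISO 9223 Table 2 (carbon steel): 80 < 150 ≤ 200 μm/a ⇒ C5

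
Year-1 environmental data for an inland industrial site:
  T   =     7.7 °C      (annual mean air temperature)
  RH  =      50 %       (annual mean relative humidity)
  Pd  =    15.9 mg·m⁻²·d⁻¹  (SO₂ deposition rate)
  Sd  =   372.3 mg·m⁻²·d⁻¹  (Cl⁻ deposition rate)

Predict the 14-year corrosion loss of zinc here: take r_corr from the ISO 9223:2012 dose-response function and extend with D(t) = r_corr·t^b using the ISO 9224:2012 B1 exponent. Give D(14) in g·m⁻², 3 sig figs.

zinc: T≤10 °C ⇒ hinge +0.038·(7.7−10) = -0.0874
  sulphur-dioxide contribution → 0.3982 μm/a
  chloride contribution → 1.467 μm/a
  ⇒ r_corr(zinc) = 1.865 μm/a
ISO 9224: D(t) = r_corr · t^b with b = 0.813 (zinc, B1)
  D(14) = 1.865 × 14^0.813 = 1.865 × 8.547 = 15.94 μm
  Mass loss = 15.94 μm × 7.14 g/cm³ = 113.8 g·m⁻²

D(14) = 114 g·m⁻²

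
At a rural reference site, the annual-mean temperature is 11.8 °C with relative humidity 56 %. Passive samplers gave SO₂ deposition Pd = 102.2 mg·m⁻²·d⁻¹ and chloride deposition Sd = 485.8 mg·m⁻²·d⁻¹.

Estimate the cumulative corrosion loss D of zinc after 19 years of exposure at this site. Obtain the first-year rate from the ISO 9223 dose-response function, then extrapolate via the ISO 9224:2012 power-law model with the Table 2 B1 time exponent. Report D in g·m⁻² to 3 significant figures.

D(19) = 288 g·m⁻²

zinc: temperature factor f = -0.071·(1.8) = -0.1278
  SO₂ term: 0.0129·102.2^0.44·exp(0.046·56-0.1278) = 1.143
  Cl⁻ term: 0.0175·485.8^0.57·exp(0.008·56+0.085·11.8) = 2.538
  r_corr = 1.143 + 2.538 = 3.681 μm/a
Power-law: D(19) = r_corr · 19^0.813
  D(19) = 3.681 × 19^0.813 = 3.681 × 10.96 = 40.32 μm
  Mass loss = 40.32 μm × 7.14 g/cm³ = 287.9 g·m⁻²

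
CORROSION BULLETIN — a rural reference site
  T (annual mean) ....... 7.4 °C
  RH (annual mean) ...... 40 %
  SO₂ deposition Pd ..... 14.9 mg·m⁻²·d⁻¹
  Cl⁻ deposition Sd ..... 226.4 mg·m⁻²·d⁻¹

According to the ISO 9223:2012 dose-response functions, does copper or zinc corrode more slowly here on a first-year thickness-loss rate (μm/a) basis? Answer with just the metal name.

copper: temperature factor f = +0.126·(-2.6) = -0.3276
  Pd branch = 0.0053·Pd^0.26·e^(0.059·RH+f) = 0.08165 μm/a
  Cl⁻ term: 0.01025·226.4^0.27·exp(0.036·40+0.049·7.4) = 0.2688
  sum: 0.08165 + 0.2688 → r_corr = 0.3504 μm/a
zinc: temperature factor f = +0.038·(-2.6) = -0.0988
  SO₂ term: 0.0129·14.9^0.44·exp(0.046·40-0.0988) = 0.2415
  Cl⁻ term: 0.0175·226.4^0.57·exp(0.008·40+0.085·7.4) = 0.9942
  sum: 0.2415 + 0.9942 → r_corr = 1.236 μm/a
Ordering by μm/a: zinc (1.24) > copper (0.35)

copper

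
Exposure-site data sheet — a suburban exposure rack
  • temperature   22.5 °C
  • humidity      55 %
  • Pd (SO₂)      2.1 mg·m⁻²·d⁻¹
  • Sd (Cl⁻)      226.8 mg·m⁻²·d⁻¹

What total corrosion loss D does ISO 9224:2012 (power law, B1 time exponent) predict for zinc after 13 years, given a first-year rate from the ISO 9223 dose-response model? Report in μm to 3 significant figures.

zinc: f(T) = -0.071·(T−10) [T>10 °C] = -0.8875
  sulphur-dioxide contribution → 0.0924 μm/a
  chloride contribution → 4.05 μm/a
  ⇒ r_corr(zinc) = 4.142 μm/a
ISO 9224: D(t) = r_corr · t^b with b = 0.813 (zinc, B1)
  D(13) = 4.142 × 13^0.813 = 4.142 × 8.047 = 33.33 μm

D(13) = 33.3 μm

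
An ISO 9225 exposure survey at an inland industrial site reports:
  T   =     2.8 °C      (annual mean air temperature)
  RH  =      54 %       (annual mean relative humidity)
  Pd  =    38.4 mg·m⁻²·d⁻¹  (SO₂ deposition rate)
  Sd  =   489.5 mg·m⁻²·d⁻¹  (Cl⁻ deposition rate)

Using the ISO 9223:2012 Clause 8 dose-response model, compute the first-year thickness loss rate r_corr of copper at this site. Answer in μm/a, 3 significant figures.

copper: T≤10 °C ⇒ hinge +0.126·(2.8−10) = -0.9072
  Pd branch = 0.0053·Pd^0.26·e^(0.059·RH+f) = 0.1336 μm/a
  Sd branch = 0.01025·Sd^0.27·e^(0.036·RH+0.049·T) = 0.4373 μm/a
  r_corr = 0.1336 + 0.4373 = 0.571 μm/a

r_corr = 0.571 μm/a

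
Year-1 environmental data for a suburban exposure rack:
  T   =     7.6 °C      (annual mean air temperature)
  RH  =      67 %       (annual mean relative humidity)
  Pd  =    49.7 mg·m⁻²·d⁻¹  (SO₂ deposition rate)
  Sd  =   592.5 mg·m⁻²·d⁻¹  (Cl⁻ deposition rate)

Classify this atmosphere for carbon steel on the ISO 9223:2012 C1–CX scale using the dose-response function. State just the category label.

carbon steel: temperature factor f = +0.150·(-2.4) = -0.3600
  sulphur-dioxide contribution → 35.95 μm/a
  chloride contribution → 66.06 μm/a
  total first-year rate 102 μm/a
ISO 9223 Table 2 (carbon steel): 80 < 102 ≤ 200 μm/a ⇒ C5

C5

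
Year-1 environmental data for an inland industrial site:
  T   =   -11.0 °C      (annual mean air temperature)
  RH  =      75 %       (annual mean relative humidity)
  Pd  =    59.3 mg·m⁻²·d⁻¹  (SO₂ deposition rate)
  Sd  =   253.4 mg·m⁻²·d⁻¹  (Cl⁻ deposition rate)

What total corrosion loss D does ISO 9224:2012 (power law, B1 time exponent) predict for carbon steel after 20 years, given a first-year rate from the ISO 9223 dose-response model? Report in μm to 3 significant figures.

carbon steel: f(T) = +0.150·(T−10) [T≤10 °C] = -3.1500
  SO₂ term: 1.77·59.3^0.52·exp(0.02·75-3.1500) = 2.84
  Cl⁻ term: 0.102·253.4^0.62·exp(0.033·75+0.04·-11.0) = 24.14
  sum: 2.84 + 24.14 → r_corr = 26.98 μm/a
ISO 9224: D(t) = r_corr · t^b with b = 0.523 (carbon steel, B1)
  D(20) = 26.98 × 20^0.523 = 26.98 × 4.791 = 129.3 μm

D(20) = 129 μm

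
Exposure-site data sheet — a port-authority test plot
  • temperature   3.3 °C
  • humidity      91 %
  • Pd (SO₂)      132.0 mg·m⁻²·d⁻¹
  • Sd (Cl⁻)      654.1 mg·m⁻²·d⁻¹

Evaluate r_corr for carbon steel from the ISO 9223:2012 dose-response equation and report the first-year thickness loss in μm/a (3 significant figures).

carbon steel: T≤10 °C ⇒ hinge +0.150·(3.3−10) = -1.0050
  Pd branch = 1.77·Pd^0.52·e^(0.02·RH+f) = 50.65 μm/a
  Sd branch = 0.102·Sd^0.62·e^(0.033·RH+0.04·T) = 130.6 μm/a
  r_corr = 50.65 + 130.6 = 181.2 μm/a

r_corr = 181 μm/a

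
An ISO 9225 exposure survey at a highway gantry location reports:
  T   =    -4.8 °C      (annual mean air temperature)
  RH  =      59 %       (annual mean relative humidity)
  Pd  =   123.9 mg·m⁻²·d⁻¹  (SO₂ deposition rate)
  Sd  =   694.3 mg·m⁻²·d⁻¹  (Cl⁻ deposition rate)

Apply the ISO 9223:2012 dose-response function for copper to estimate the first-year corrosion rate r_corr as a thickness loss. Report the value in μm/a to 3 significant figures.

r_corr = 0.490 μm/a

copper: temperature factor f = +0.126·(-14.8) = -1.8648
  Pd branch = 0.0053·Pd^0.26·e^(0.059·RH+f) = 0.09341 μm/a
  Sd branch = 0.01025·Sd^0.27·e^(0.036·RH+0.049·T) = 0.3965 μm/a
  sum: 0.09341 + 0.3965 → r_corr = 0.4899 μm/a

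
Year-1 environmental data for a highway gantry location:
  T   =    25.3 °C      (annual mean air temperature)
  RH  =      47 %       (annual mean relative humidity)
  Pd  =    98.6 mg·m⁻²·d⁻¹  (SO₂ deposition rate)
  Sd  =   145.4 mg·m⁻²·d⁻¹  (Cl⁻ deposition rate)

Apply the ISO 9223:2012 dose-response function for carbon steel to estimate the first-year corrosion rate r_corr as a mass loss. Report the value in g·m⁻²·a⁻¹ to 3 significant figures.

r_corr = 397 g·m⁻²·a⁻¹

carbon steel: f(T) = -0.054·(T−10) [T>10 °C] = -0.8262
  Pd branch = 1.77·Pd^0.52·e^(0.02·RH+f) = 21.59 μm/a
  Sd branch = 0.102·Sd^0.62·e^(0.033·RH+0.04·T) = 29.01 μm/a
  sum: 21.59 + 29.01 → r_corr = 50.59 μm/a
Convert to mass loss: 50.59 μm/a × 7.85 g/cm³ = 397.2 g·m⁻²·a⁻¹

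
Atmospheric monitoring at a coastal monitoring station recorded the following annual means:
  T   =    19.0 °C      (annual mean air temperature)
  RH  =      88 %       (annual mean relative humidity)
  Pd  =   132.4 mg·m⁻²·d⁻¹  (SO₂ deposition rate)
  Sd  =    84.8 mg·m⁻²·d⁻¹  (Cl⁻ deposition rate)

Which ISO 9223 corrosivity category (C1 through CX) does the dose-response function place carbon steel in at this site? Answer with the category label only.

carbon steel: temperature factor f = -0.054·(9.0) = -0.4860
  sulphur-dioxide contribution → 80.29 μm/a
  chloride contribution → 62.44 μm/a
  ⇒ r_corr(carbon steel) = 142.7 μm/a
Category bounds: 80…200 μm/a bracket r_corr ⇒ C5

C5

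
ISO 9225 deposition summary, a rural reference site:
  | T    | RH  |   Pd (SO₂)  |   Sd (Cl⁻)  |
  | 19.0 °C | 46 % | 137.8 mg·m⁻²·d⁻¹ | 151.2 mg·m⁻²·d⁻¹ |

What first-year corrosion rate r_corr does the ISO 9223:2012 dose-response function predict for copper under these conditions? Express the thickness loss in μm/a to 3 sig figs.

copper: f(T) = -0.080·(T−10) [T>10 °C] = -0.7200
  SO₂ term: 0.0053·137.8^0.26·exp(0.059·46-0.7200) = 0.1401
  Cl⁻ term: 0.01025·151.2^0.27·exp(0.036·46+0.049·19.0) = 0.5281
  r_corr = 0.1401 + 0.5281 = 0.6682 μm/a

r_corr = 0.668 μm/a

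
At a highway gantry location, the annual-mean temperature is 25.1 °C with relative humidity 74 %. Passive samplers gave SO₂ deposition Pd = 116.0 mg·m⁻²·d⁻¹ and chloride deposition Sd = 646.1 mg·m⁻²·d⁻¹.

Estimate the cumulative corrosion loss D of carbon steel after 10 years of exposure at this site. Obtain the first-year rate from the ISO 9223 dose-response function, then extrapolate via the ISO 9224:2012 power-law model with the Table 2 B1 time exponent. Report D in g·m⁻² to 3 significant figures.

carbon steel: T>10 °C ⇒ hinge -0.054·(25.1−10) = -0.8154
  SO₂ term: 1.77·116.0^0.52·exp(0.02·74-0.8154) = 40.75
  Sd branch = 0.102·Sd^0.62·e^(0.033·RH+0.04·T) = 176.8 μm/a
  r_corr = 40.75 + 176.8 = 217.6 μm/a
Long-term exponent b (ISO 9224 Table 2, B1) = 0.523
  D(10) = 217.6 × 10^0.523 = 217.6 × 3.334 = 725.5 μm
  Mass loss = 725.5 μm × 7.85 g/cm³ = 5695 g·m⁻²

D(10) = 5.70e+03 g·m⁻²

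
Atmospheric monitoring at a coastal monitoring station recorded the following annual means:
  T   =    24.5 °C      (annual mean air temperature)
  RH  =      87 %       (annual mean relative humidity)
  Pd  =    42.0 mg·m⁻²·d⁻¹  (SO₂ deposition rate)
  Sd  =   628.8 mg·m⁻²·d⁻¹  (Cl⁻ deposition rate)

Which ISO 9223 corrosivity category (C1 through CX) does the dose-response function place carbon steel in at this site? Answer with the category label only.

CX

carbon steel: temperature factor f = -0.054·(14.5) = -0.7830
  Pd branch = 1.77·Pd^0.52·e^(0.02·RH+f) = 32.19 μm/a
  Cl⁻ term: 0.102·628.8^0.62·exp(0.033·87+0.04·24.5) = 260.7
  sum: 32.19 + 260.7 → r_corr = 292.9 μm/a
Category bounds: 200…700 μm/a bracket r_corr ⇒ CX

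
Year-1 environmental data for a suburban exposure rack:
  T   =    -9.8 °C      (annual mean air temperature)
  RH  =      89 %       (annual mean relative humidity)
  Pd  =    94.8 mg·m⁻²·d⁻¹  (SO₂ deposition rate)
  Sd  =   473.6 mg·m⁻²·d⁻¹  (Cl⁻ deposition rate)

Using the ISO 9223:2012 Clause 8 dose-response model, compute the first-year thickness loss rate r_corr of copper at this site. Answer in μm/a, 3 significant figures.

r_corr = 1.10 μm/a

copper: T≤10 °C ⇒ hinge +0.126·(-9.8−10) = -2.4948
  Pd branch = 0.0053·Pd^0.26·e^(0.059·RH+f) = 0.2724 μm/a
  Cl⁻ term: 0.01025·473.6^0.27·exp(0.036·89+0.049·-9.8) = 0.8242
  sum: 0.2724 + 0.8242 → r_corr = 1.097 μm/a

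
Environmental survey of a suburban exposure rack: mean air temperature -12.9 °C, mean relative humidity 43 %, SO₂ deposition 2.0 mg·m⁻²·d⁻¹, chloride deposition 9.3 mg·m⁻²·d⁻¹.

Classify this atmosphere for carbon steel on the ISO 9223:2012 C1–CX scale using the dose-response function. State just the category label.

C1

carbon steel: T≤10 °C ⇒ hinge +0.150·(-12.9−10) = -3.4350
  sulphur-dioxide contribution → 0.1933 μm/a
  chloride contribution → 1.003 μm/a
  total first-year rate 1.196 μm/a
1.2 μm/a falls in (0, 1.3] for carbon steel → category C1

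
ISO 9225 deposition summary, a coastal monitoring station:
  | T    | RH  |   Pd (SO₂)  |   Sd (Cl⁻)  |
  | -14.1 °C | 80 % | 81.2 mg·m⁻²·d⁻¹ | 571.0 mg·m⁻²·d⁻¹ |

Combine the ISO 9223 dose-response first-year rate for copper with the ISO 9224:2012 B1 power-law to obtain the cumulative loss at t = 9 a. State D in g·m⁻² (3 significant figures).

copper: temperature factor f = +0.126·(-24.1) = -3.0366
  Pd branch = 0.0053·Pd^0.26·e^(0.059·RH+f) = 0.08951 μm/a
  Cl⁻ term: 0.01025·571.0^0.27·exp(0.036·80+0.049·-14.1) = 0.5078
  r_corr = 0.08951 + 0.5078 = 0.5973 μm/a
Long-term exponent b (ISO 9224 Table 2, B1) = 0.667
  D(9) = 0.5973 × 9^0.667 = 0.5973 × 4.33 = 2.586 μm
  Mass loss = 2.586 μm × 8.96 g/cm³ = 23.17 g·m⁻²

D(9) = 23.2 g·m⁻²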